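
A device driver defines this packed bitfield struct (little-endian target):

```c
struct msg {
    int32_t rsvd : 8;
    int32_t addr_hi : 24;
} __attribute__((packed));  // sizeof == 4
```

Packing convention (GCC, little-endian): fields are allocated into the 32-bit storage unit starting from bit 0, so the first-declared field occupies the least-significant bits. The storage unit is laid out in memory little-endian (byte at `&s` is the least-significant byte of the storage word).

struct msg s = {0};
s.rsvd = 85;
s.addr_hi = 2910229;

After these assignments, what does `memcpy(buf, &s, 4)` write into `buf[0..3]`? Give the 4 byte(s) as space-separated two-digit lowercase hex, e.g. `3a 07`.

rsvd:8 = 85 → 0x55 << 0 → word 0x00000055
addr_hi:24 = 2910229 → 0x2c6815 << 8 → word 0x2c681555
word = 0x2c681555 → little-endian bytes:
  [0]=0x55  [1]=0x15  [2]=0x68  [3]=0x2c

55 15 68 2c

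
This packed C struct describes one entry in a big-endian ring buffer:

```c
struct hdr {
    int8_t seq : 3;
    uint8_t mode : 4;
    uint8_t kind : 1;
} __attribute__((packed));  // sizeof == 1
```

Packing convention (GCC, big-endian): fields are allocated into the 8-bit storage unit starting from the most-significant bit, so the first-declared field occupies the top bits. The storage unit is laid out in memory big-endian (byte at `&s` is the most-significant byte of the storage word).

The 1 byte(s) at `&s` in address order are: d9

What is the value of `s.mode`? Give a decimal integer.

[0]=0xd9 (big-endian) → word 0xd9
seq [5+:3] = (word>>5) & 0x7 = 6
mode [1+:4] = (word>>1) & 0xf = 12  ←
kind [0+:1] = (word>>0) & 0x1 = 1

12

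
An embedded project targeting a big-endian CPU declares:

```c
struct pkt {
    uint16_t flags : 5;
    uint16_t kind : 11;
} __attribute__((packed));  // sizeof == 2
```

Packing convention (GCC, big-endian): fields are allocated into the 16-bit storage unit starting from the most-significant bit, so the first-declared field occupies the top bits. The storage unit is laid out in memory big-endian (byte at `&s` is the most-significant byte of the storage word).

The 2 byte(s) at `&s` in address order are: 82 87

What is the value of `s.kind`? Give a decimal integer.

647

[0]=0x82 [1]=0x87 (big-endian) → word 0x8287
flags [11+:5] = (word>>11) & 0x1f = 16
kind [0+:11] = (word>>0) & 0x7ff = 647  ←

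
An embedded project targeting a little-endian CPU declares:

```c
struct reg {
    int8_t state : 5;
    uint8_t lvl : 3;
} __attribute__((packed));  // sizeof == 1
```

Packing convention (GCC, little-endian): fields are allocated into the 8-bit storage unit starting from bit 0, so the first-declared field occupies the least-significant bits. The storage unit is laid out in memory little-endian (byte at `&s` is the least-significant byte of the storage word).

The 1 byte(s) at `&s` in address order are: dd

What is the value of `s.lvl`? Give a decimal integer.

6

[0]=0xdd (little-endian) → word 0xdd
state [0+:5] = (word>>0) & 0x1f = 29
lvl [5+:3] = (word>>5) & 0x7 = 6  ←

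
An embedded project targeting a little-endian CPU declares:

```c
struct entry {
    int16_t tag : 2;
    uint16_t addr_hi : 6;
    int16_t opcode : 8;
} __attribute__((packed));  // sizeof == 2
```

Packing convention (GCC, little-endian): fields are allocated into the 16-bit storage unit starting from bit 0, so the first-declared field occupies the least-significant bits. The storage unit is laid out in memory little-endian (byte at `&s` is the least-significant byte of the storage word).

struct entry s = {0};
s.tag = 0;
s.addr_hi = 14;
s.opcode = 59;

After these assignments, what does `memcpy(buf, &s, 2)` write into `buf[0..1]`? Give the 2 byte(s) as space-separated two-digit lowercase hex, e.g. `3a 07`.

38 3b

tag:2 = 0 → 0x0 << 0 → word 0x0000
addr_hi:6 = 14 → 0xe << 2 → word 0x0038
opcode:8 = 59 → 0x3b << 8 → word 0x3b38
word = 0x3b38 → little-endian bytes:
  [0]=0x38  [1]=0x3b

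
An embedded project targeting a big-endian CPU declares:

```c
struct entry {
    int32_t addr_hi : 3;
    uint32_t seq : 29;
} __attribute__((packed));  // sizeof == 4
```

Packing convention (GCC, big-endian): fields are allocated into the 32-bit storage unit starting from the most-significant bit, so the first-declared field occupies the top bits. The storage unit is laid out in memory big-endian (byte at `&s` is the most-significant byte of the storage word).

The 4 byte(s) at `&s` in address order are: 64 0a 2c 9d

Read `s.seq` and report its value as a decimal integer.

[0]=0x64 [1]=0x0a [2]=0x2c [3]=0x9d (big-endian) → word 0x640a2c9d
addr_hi [29+:3] = (word>>29) & 0x7 = 3
seq [0+:29] = (word>>0) & 0x1fffffff = 67775645  ←

67775645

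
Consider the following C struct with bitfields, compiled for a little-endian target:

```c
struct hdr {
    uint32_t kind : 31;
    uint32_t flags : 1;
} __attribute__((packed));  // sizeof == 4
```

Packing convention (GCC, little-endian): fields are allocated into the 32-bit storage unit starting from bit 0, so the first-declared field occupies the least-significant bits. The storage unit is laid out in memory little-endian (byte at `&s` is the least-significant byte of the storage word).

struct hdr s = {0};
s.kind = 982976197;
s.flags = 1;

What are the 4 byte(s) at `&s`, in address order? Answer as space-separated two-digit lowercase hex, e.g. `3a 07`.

c5 06 97 ba

kind:31 = 982976197 → 0x3a9706c5 << 0 → word 0x3a9706c5
flags:1 = 1 → 0x1 << 31 → word 0xba9706c5
word = 0xba9706c5 → little-endian bytes:
  [0]=0xc5  [1]=0x06  [2]=0x97  [3]=0xba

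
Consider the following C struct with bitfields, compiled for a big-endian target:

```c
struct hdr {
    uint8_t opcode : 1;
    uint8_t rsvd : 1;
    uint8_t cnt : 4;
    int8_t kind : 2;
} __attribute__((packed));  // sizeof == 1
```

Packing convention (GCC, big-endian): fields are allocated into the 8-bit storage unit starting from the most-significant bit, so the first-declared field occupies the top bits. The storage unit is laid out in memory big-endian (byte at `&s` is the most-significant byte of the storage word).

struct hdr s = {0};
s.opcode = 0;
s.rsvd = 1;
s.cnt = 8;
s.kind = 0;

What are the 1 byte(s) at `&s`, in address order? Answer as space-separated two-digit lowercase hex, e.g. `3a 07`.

opcode:1 = 0 → 0x0 << 7 → word 0x00
rsvd:1 = 1 → 0x1 << 6 → word 0x40
cnt:4 = 8 → 0x8 << 2 → word 0x60
kind:2 = 0 → 0x0 << 0 → word 0x60
word = 0x60 → big-endian bytes:
  [0]=0x60

60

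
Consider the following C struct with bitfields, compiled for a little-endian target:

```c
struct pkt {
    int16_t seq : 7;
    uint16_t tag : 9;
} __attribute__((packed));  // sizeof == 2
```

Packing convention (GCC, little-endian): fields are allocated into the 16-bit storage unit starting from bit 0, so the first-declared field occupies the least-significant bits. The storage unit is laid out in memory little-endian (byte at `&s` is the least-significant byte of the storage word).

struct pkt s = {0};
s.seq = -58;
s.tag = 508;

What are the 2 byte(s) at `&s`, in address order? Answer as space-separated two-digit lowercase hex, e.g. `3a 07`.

46 fe

seq:7 = -58 → 0x46 << 0 → word 0x0046
tag:9 = 508 → 0x1fc << 7 → word 0xfe46
word = 0xfe46 → little-endian bytes:
  [0]=0x46  [1]=0xfe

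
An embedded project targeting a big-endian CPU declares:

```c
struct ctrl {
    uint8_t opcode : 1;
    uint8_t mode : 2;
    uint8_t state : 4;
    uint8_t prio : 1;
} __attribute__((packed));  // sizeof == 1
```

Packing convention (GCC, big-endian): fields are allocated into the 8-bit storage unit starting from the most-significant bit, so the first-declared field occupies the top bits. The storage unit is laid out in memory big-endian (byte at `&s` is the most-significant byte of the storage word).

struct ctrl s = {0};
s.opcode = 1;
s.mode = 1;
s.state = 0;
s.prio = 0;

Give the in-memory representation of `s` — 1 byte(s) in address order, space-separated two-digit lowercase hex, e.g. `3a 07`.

a0

opcode:1 = 1 → 0x1 << 7 → word 0x80
mode:2 = 1 → 0x1 << 5 → word 0xa0
state:4 = 0 → 0x0 << 1 → word 0xa0
prio:1 = 0 → 0x0 << 0 → word 0xa0
word = 0xa0 → big-endian bytes:
  [0]=0xa0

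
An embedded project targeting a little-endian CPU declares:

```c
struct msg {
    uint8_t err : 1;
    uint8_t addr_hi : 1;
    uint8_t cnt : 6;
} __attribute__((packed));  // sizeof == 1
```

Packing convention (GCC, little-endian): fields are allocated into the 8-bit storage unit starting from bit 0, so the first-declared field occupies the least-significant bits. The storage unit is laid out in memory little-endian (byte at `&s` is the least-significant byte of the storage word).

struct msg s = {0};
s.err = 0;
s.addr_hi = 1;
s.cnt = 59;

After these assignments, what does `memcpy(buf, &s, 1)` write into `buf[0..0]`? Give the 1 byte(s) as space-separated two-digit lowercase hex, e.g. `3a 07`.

err (1b) val=0 bits=0x0 at bit 0: 0x00
addr_hi (1b) val=1 bits=0x1 at bit 1: 0x02
cnt (6b) val=59 bits=0x3b at bit 2: 0xee
word = 0xee → little-endian bytes:
  [0]=0xee

ee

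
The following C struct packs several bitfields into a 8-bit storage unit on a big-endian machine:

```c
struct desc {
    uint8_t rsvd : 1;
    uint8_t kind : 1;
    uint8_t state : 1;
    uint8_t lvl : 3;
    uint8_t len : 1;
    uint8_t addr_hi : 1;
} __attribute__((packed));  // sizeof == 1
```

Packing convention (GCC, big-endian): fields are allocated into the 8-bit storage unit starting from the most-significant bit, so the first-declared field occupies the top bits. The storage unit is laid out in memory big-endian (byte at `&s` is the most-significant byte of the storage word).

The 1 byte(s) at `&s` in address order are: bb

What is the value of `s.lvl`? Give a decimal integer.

[0]=0xbb (big-endian) → word 0xbb
rsvd [7+:1] = (word>>7) & 0x1 = 1
kind [6+:1] = (word>>6) & 0x1 = 0
state [5+:1] = (word>>5) & 0x1 = 1
lvl [2+:3] = (word>>2) & 0x7 = 6  ←
len [1+:1] = (word>>1) & 0x1 = 1
addr_hi [0+:1] = (word>>0) & 0x1 = 1

6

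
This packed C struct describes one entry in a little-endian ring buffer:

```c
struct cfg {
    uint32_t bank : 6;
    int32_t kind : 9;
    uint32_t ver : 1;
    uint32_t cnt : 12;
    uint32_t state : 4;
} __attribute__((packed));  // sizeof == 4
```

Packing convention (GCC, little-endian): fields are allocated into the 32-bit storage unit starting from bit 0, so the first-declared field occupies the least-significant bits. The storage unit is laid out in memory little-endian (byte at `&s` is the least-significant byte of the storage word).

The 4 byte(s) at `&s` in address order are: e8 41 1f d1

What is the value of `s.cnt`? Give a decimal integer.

287

[0]=0xe8 [1]=0x41 [2]=0x1f [3]=0xd1 (little-endian) → word 0xd11f41e8
bank [0+:6] = (word>>0) & 0x3f = 40
kind [6+:9] = (word>>6) & 0x1ff = 263
ver [15+:1] = (word>>15) & 0x1 = 0
cnt [16+:12] = (word>>16) & 0xfff = 287  ←
state [28+:4] = (word>>28) & 0xf = 13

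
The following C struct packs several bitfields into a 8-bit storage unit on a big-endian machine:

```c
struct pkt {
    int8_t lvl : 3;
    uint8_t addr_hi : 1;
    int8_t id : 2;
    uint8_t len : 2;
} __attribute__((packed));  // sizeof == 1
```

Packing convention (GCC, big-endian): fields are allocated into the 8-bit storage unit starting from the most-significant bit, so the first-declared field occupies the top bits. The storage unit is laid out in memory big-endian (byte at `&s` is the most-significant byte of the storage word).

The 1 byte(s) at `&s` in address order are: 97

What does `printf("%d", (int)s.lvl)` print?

[0]=0x97 (big-endian) → word 0x97
lvl [5+:3] = (word>>5) & 0x7 = 4  ←
addr_hi [4+:1] = (word>>4) & 0x1 = 1
id [2+:2] = (word>>2) & 0x3 = 1
len [0+:2] = (word>>0) & 0x3 = 3
lvl signed 3b, MSB=1: 4 - 8 = -4

-4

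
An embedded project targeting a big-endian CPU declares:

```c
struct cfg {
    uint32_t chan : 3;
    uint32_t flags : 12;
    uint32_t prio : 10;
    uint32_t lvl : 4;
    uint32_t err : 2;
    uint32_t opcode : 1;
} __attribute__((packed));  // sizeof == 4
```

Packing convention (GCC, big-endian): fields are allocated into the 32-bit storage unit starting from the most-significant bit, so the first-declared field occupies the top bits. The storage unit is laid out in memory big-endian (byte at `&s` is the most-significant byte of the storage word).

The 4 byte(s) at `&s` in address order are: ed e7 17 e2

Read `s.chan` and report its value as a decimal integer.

7

[0]=0xed [1]=0xe7 [2]=0x17 [3]=0xe2 (big-endian) → word 0xede717e2
chan [29+:3] = (word>>29) & 0x7 = 7  ←
flags [17+:12] = (word>>17) & 0xfff = 1779
prio [7+:10] = (word>>7) & 0x3ff = 559
lvl [3+:4] = (word>>3) & 0xf = 12
err [1+:2] = (word>>1) & 0x3 = 1
opcode [0+:1] = (word>>0) & 0x1 = 0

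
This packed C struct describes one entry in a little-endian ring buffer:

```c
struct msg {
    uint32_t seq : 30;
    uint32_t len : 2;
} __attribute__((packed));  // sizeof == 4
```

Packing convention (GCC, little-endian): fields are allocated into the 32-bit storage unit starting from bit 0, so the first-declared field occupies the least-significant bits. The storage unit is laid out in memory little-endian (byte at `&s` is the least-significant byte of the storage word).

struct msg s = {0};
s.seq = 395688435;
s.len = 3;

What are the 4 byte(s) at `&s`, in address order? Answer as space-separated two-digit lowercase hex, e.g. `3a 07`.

f3 b9 95 d7

seq (30b) val=395688435 bits=0x1795b9f3 at bit 0: 0x1795b9f3
len (2b) val=3 bits=0x3 at bit 30: 0xd795b9f3
word = 0xd795b9f3 → little-endian bytes:
  [0]=0xf3  [1]=0xb9  [2]=0x95  [3]=0xd7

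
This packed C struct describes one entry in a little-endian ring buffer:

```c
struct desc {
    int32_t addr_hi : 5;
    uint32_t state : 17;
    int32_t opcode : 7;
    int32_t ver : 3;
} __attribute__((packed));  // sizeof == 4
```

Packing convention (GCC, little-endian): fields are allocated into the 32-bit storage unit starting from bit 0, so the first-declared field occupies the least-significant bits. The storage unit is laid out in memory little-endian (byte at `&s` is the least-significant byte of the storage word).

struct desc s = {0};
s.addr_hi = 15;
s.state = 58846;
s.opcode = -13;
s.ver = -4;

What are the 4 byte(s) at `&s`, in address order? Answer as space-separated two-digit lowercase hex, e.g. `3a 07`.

addr_hi:5 = 15 → 0xf << 0 → word 0x0000000f
state:17 = 58846 → 0xe5de << 5 → word 0x001cbbcf
opcode:7 = -13 → 0x73 << 22 → word 0x1cdcbbcf
ver:3 = -4 → 0x4 << 29 → word 0x9cdcbbcf
word = 0x9cdcbbcf → little-endian bytes:
  [0]=0xcf  [1]=0xbb  [2]=0xdc  [3]=0x9c

cf bb dc 9c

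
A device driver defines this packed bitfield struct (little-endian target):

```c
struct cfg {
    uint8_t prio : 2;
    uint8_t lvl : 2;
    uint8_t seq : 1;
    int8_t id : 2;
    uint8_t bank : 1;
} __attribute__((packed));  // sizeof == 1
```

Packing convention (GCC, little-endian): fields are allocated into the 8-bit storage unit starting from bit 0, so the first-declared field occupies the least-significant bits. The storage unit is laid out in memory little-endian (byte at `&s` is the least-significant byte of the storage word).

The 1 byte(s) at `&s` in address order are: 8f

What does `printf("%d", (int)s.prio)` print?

3

[0]=0x8f (little-endian) → word 0x8f
prio:2 @ bit 0 → (0x8f>>0)&0x3 = 0x3  ←
lvl:2 @ bit 2 → (0x8f>>2)&0x3 = 0x3
seq:1 @ bit 4 → (0x8f>>4)&0x1 = 0x0
id:2 @ bit 5 → (0x8f>>5)&0x3 = 0x0
bank:1 @ bit 7 → (0x8f>>7)&0x1 = 0x1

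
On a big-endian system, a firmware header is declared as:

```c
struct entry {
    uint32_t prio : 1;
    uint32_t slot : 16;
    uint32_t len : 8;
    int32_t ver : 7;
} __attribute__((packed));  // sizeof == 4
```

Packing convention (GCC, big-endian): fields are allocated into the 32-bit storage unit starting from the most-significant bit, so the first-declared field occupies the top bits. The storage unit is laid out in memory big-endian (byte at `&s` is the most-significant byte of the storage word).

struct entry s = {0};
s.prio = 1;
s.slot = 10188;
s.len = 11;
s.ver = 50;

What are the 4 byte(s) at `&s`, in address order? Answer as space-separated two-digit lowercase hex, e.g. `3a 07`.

93 e6 05 b2

prio:1 = 1 → 0x1 << 31 → word 0x80000000
slot:16 = 10188 → 0x27cc << 15 → word 0x93e60000
len:8 = 11 → 0xb << 7 → word 0x93e60580
ver:7 = 50 → 0x32 << 0 → word 0x93e605b2
word = 0x93e605b2 → big-endian bytes:
  [0]=0x93  [1]=0xe6  [2]=0x05  [3]=0xb2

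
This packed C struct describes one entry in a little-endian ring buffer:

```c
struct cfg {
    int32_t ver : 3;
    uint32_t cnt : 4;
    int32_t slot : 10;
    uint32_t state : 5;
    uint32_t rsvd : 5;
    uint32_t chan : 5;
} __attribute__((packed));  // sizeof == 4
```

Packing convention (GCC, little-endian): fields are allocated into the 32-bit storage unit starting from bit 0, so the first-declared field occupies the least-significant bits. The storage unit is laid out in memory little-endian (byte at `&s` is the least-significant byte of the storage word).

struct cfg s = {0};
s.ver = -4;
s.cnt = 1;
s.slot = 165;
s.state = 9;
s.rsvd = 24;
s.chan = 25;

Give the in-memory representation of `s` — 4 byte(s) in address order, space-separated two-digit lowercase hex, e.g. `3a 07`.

8c 52 12 ce

ver (3b) val=-4 bits=0x4 at bit 0: 0x00000004
cnt (4b) val=1 bits=0x1 at bit 3: 0x0000000c
slot (10b) val=165 bits=0xa5 at bit 7: 0x0000528c
state (5b) val=9 bits=0x9 at bit 17: 0x0012528c
rsvd (5b) val=24 bits=0x18 at bit 22: 0x0612528c
chan (5b) val=25 bits=0x19 at bit 27: 0xce12528c
word = 0xce12528c → little-endian bytes:
  [0]=0x8c  [1]=0x52  [2]=0x12  [3]=0xce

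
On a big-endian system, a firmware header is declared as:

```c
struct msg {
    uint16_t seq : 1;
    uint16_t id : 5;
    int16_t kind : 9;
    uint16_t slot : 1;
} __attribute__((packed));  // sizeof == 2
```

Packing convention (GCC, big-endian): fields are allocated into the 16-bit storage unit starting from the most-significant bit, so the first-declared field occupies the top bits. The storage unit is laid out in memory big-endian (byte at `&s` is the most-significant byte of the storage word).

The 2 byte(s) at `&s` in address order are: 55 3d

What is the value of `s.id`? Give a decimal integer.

21

[0]=0x55 [1]=0x3d (big-endian) → word 0x553d
seq [15+:1] = (word>>15) & 0x1 = 0
id [10+:5] = (word>>10) & 0x1f = 21  ←
kind [1+:9] = (word>>1) & 0x1ff = 158
slot [0+:1] = (word>>0) & 0x1 = 1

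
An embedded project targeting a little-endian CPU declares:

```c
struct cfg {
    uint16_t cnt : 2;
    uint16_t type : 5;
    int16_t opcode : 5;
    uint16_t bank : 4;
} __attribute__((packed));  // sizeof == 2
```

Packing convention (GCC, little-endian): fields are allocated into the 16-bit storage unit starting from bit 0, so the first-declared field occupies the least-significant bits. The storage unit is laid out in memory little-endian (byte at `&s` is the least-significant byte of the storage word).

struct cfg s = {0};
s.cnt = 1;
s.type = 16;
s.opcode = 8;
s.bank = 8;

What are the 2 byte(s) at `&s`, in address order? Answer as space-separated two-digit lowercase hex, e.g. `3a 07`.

cnt:2 = 1 → 0x1 << 0 → word 0x0001
type:5 = 16 → 0x10 << 2 → word 0x0041
opcode:5 = 8 → 0x8 << 7 → word 0x0441
bank:4 = 8 → 0x8 << 12 → word 0x8441
word = 0x8441 → little-endian bytes:
  [0]=0x41  [1]=0x84

41 84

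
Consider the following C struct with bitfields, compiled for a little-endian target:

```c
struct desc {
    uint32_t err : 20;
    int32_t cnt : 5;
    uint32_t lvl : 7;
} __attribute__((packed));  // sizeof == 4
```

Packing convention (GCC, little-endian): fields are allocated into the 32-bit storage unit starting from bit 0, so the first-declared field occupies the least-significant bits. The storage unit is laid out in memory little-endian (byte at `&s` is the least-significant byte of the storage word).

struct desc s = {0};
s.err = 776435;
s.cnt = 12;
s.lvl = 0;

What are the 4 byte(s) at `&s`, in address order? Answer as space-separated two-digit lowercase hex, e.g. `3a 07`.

err:20 = 776435 → 0xbd8f3 << 0 → word 0x000bd8f3
cnt:5 = 12 → 0xc << 20 → word 0x00cbd8f3
lvl:7 = 0 → 0x0 << 25 → word 0x00cbd8f3
word = 0x00cbd8f3 → little-endian bytes:
  [0]=0xf3  [1]=0xd8  [2]=0xcb  [3]=0x00

f3 d8 cb 00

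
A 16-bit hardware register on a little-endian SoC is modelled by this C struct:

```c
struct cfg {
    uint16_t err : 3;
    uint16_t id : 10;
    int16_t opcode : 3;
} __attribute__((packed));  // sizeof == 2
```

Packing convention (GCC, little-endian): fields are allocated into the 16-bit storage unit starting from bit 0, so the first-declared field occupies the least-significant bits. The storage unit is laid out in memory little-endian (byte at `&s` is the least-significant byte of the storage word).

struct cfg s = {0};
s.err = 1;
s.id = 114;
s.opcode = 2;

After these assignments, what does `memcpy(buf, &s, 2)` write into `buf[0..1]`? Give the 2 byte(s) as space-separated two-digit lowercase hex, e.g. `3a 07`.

err (3b) val=1 bits=0x1 at bit 0: 0x0001
id (10b) val=114 bits=0x72 at bit 3: 0x0391
opcode (3b) val=2 bits=0x2 at bit 13: 0x4391
word = 0x4391 → little-endian bytes:
  [0]=0x91  [1]=0x43

91 43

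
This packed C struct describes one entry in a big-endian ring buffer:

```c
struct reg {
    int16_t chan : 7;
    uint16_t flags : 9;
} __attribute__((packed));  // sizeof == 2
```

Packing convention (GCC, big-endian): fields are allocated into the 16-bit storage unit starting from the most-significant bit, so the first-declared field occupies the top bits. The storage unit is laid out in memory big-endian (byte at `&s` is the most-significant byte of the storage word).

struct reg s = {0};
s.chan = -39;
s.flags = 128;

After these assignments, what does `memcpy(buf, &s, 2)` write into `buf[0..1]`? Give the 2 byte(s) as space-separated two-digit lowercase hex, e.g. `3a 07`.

b2 80

chan (7b) val=-39 bits=0x59 at bit 9: 0xb200
flags (9b) val=128 bits=0x80 at bit 0: 0xb280
word = 0xb280 → big-endian bytes:
  [0]=0xb2  [1]=0x80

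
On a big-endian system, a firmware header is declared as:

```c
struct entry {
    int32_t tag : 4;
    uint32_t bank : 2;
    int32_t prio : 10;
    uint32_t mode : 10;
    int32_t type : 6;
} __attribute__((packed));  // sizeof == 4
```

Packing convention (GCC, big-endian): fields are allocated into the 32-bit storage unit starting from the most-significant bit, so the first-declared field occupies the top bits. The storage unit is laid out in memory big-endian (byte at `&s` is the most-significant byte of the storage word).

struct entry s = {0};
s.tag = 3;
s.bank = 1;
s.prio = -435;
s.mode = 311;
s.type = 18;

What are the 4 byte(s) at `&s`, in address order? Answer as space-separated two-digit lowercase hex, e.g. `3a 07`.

36 4d 4d d2

tag:4 = 3 → 0x3 << 28 → word 0x30000000
bank:2 = 1 → 0x1 << 26 → word 0x34000000
prio:10 = -435 → 0x24d << 16 → word 0x364d0000
mode:10 = 311 → 0x137 << 6 → word 0x364d4dc0
type:6 = 18 → 0x12 << 0 → word 0x364d4dd2
word = 0x364d4dd2 → big-endian bytes:
  [0]=0x36  [1]=0x4d  [2]=0x4d  [3]=0xd2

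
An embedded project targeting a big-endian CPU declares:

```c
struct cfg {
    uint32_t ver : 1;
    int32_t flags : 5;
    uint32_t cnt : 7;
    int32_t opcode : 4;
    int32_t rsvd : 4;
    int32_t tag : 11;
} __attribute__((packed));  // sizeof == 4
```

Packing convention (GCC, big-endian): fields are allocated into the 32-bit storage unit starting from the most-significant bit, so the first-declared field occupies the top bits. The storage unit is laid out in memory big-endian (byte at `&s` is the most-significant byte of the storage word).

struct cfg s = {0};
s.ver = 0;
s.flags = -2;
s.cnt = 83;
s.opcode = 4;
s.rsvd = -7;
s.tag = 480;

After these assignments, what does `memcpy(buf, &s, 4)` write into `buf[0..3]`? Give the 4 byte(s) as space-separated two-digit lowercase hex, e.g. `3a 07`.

[31+:1] ver=0 & 0x1 = 0x0; word=0x00000000
[26+:5] flags=-2 & 0x1f = 0x1e; word=0x78000000
[19+:7] cnt=83 & 0x7f = 0x53; word=0x7a980000
[15+:4] opcode=4 & 0xf = 0x4; word=0x7a9a0000
[11+:4] rsvd=-7 & 0xf = 0x9; word=0x7a9a4800
[0+:11] tag=480 & 0x7ff = 0x1e0; word=0x7a9a49e0
word = 0x7a9a49e0 → big-endian bytes:
  [0]=0x7a  [1]=0x9a  [2]=0x49  [3]=0xe0

7a 9a 49 e0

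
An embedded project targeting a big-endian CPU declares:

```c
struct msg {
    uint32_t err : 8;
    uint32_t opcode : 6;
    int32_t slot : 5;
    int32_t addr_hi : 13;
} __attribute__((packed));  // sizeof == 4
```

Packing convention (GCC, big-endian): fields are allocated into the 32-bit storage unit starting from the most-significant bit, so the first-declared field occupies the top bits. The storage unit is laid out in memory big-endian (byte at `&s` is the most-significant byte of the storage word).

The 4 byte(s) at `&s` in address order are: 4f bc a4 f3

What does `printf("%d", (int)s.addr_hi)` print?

[0]=0x4f [1]=0xbc [2]=0xa4 [3]=0xf3 (big-endian) → word 0x4fbca4f3
err [24+:8] = (word>>24) & 0xff = 79
opcode [18+:6] = (word>>18) & 0x3f = 47
slot [13+:5] = (word>>13) & 0x1f = 5
addr_hi [0+:13] = (word>>0) & 0x1fff = 1267  ←
addr_hi signed 13b, MSB=0: value = 1267

1267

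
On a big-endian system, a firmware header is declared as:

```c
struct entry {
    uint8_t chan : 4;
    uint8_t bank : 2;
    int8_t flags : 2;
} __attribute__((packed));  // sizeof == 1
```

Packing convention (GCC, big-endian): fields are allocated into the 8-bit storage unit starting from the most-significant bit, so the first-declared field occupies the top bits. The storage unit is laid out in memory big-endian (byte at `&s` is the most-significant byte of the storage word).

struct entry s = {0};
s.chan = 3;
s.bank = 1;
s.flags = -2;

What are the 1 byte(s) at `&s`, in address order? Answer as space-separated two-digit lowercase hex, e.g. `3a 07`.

36

chan:4 = 3 → 0x3 << 4 → word 0x30
bank:2 = 1 → 0x1 << 2 → word 0x34
flags:2 = -2 → 0x2 << 0 → word 0x36
word = 0x36 → big-endian bytes:
  [0]=0x36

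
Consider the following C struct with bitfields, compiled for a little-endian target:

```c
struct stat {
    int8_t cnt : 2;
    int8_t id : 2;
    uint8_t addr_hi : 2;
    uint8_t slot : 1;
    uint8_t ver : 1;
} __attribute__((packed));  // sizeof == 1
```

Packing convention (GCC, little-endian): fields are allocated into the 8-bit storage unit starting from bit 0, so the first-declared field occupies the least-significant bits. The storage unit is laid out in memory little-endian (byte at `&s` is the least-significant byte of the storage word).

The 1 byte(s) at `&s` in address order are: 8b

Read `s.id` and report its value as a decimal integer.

[0]=0x8b (little-endian) → word 0x8b
cnt [0+:2] = (word>>0) & 0x3 = 3
id [2+:2] = (word>>2) & 0x3 = 2  ←
addr_hi [4+:2] = (word>>4) & 0x3 = 0
slot [6+:1] = (word>>6) & 0x1 = 0
ver [7+:1] = (word>>7) & 0x1 = 1
id signed 2b, MSB=1: 2 - 4 = -2

-2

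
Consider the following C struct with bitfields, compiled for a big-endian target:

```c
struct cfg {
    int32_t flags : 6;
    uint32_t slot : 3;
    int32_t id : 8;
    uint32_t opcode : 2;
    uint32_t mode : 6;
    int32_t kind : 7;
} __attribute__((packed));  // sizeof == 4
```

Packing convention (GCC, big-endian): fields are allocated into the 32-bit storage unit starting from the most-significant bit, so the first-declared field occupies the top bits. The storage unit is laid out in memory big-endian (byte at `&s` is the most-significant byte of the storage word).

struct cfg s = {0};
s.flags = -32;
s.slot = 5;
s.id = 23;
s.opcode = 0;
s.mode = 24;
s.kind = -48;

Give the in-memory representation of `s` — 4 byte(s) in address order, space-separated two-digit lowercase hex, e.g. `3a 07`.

82 8b 8c 50

flags (6b) val=-32 bits=0x20 at bit 26: 0x80000000
slot (3b) val=5 bits=0x5 at bit 23: 0x82800000
id (8b) val=23 bits=0x17 at bit 15: 0x828b8000
opcode (2b) val=0 bits=0x0 at bit 13: 0x828b8000
mode (6b) val=24 bits=0x18 at bit 7: 0x828b8c00
kind (7b) val=-48 bits=0x50 at bit 0: 0x828b8c50
word = 0x828b8c50 → big-endian bytes:
  [0]=0x82  [1]=0x8b  [2]=0x8c  [3]=0x50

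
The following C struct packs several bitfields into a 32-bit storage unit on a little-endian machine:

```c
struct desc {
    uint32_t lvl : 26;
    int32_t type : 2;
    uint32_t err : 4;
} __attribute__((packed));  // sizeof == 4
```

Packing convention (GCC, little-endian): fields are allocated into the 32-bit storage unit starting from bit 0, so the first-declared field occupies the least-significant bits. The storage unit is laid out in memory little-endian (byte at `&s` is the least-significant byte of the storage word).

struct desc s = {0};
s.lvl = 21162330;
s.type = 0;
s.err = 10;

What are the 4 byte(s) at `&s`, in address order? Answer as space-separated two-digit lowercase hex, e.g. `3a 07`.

[0+:26] lvl=21162330 & 0x3ffffff = 0x142e95a; word=0x0142e95a
[26+:2] type=0 & 0x3 = 0x0; word=0x0142e95a
[28+:4] err=10 & 0xf = 0xa; word=0xa142e95a
word = 0xa142e95a → little-endian bytes:
  [0]=0x5a  [1]=0xe9  [2]=0x42  [3]=0xa1

5a e9 42 a1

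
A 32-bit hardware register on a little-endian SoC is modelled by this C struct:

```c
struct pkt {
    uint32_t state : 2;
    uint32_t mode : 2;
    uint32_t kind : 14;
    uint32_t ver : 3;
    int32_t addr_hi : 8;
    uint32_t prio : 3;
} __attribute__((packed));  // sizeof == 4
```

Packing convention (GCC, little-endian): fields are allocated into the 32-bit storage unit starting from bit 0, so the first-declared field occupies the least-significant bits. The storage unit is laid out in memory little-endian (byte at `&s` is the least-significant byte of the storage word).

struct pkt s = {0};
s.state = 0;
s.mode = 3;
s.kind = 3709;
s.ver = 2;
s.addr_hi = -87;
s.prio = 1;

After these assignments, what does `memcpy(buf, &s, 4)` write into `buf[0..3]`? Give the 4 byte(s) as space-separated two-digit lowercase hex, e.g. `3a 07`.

[0+:2] state=0 & 0x3 = 0x0; word=0x00000000
[2+:2] mode=3 & 0x3 = 0x3; word=0x0000000c
[4+:14] kind=3709 & 0x3fff = 0xe7d; word=0x0000e7dc
[18+:3] ver=2 & 0x7 = 0x2; word=0x0008e7dc
[21+:8] addr_hi=-87 & 0xff = 0xa9; word=0x1528e7dc
[29+:3] prio=1 & 0x7 = 0x1; word=0x3528e7dc
word = 0x3528e7dc → little-endian bytes:
  [0]=0xdc  [1]=0xe7  [2]=0x28  [3]=0x35

dc e7 28 35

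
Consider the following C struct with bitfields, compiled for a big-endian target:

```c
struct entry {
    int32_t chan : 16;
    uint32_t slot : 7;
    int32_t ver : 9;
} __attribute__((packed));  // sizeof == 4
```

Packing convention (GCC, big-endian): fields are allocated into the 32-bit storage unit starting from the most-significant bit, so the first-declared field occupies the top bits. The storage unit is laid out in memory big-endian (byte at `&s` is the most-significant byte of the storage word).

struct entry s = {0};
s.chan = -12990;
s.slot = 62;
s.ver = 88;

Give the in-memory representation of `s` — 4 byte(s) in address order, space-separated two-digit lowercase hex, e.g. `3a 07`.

chan (16b) val=-12990 bits=0xcd42 at bit 16: 0xcd420000
slot (7b) val=62 bits=0x3e at bit 9: 0xcd427c00
ver (9b) val=88 bits=0x58 at bit 0: 0xcd427c58
word = 0xcd427c58 → big-endian bytes:
  [0]=0xcd  [1]=0x42  [2]=0x7c  [3]=0x58

cd 42 7c 58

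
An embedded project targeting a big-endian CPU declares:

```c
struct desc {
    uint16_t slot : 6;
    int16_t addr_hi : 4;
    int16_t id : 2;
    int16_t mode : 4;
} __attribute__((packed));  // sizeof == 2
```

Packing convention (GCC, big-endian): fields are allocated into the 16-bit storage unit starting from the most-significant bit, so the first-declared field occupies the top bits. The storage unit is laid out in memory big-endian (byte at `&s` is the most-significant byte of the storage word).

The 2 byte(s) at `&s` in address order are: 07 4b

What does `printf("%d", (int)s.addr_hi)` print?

[0]=0x07 [1]=0x4b (big-endian) → word 0x074b
slot [10+:6] = (word>>10) & 0x3f = 1
addr_hi [6+:4] = (word>>6) & 0xf = 13  ←
id [4+:2] = (word>>4) & 0x3 = 0
mode [0+:4] = (word>>0) & 0xf = 11
addr_hi signed 4b, MSB=1: 13 - 16 = -3

-3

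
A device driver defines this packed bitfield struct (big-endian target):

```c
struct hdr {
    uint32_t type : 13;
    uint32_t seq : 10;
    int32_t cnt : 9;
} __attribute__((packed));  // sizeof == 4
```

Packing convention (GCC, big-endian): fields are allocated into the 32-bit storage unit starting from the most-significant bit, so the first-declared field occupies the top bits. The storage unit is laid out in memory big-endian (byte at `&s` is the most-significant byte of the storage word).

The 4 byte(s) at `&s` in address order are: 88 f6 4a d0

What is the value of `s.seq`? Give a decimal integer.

[0]=0x88 [1]=0xf6 [2]=0x4a [3]=0xd0 (big-endian) → word 0x88f64ad0
type:13 @ bit 19 → (0x88f64ad0>>19)&0x1fff = 0x111e
seq:10 @ bit 9 → (0x88f64ad0>>9)&0x3ff = 0x325  ←
cnt:9 @ bit 0 → (0x88f64ad0>>0)&0x1ff = 0xd0

805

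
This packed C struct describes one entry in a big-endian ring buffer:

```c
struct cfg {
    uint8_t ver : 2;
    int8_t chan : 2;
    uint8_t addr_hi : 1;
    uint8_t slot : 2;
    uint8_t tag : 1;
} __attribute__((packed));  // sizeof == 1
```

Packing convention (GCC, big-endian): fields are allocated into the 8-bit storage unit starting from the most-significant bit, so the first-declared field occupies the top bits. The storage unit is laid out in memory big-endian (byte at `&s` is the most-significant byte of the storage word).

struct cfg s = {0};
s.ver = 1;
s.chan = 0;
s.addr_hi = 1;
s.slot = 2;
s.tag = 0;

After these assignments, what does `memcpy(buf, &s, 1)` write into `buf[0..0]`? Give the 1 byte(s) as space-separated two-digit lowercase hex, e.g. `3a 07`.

4c

ver:2 = 1 → 0x1 << 6 → word 0x40
chan:2 = 0 → 0x0 << 4 → word 0x40
addr_hi:1 = 1 → 0x1 << 3 → word 0x48
slot:2 = 2 → 0x2 << 1 → word 0x4c
tag:1 = 0 → 0x0 << 0 → word 0x4c
word = 0x4c → big-endian bytes:
  [0]=0x4c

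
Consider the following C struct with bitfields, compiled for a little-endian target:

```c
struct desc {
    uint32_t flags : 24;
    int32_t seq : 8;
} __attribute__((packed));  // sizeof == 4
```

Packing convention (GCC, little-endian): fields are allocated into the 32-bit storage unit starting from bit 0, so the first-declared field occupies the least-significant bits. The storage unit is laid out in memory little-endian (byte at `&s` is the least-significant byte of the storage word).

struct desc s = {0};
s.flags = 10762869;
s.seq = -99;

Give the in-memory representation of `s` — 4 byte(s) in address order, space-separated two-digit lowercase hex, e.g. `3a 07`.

[0+:24] flags=10762869 & 0xffffff = 0xa43a75; word=0x00a43a75
[24+:8] seq=-99 & 0xff = 0x9d; word=0x9da43a75
word = 0x9da43a75 → little-endian bytes:
  [0]=0x75  [1]=0x3a  [2]=0xa4  [3]=0x9d

75 3a a4 9d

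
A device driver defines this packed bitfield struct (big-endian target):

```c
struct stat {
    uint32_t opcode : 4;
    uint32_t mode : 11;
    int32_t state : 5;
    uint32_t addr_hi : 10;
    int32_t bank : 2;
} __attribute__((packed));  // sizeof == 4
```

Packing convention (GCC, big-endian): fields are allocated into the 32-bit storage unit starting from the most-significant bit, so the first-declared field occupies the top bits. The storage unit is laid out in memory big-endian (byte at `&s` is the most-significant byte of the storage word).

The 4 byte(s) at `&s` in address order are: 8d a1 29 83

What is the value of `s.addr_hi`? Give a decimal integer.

[0]=0x8d [1]=0xa1 [2]=0x29 [3]=0x83 (big-endian) → word 0x8da12983
opcode [28+:4] = (word>>28) & 0xf = 8
mode [17+:11] = (word>>17) & 0x7ff = 1744
state [12+:5] = (word>>12) & 0x1f = 18
addr_hi [2+:10] = (word>>2) & 0x3ff = 608  ←
bank [0+:2] = (word>>0) & 0x3 = 3

608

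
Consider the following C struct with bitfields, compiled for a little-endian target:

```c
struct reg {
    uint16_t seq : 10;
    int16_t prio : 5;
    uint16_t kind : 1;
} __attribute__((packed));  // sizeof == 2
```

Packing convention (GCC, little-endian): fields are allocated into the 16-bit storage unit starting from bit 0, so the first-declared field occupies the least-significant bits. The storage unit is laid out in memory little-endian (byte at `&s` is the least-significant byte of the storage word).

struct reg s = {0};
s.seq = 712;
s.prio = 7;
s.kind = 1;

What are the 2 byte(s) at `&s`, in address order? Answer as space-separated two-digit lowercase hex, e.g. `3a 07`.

c8 9e

[0+:10] seq=712 & 0x3ff = 0x2c8; word=0x02c8
[10+:5] prio=7 & 0x1f = 0x7; word=0x1ec8
[15+:1] kind=1 & 0x1 = 0x1; word=0x9ec8
word = 0x9ec8 → little-endian bytes:
  [0]=0xc8  [1]=0x9e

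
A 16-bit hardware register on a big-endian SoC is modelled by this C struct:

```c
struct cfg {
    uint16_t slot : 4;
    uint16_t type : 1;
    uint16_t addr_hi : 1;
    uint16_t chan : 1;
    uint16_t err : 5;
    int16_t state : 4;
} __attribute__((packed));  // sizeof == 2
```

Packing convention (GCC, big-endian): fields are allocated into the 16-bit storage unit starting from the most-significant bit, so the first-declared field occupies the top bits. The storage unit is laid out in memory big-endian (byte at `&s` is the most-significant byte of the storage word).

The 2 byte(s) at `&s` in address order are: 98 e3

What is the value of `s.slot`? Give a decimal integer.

9

[0]=0x98 [1]=0xe3 (big-endian) → word 0x98e3
slot:4 @ bit 12 → (0x98e3>>12)&0xf = 0x9  ←
type:1 @ bit 11 → (0x98e3>>11)&0x1 = 0x1
addr_hi:1 @ bit 10 → (0x98e3>>10)&0x1 = 0x0
chan:1 @ bit 9 → (0x98e3>>9)&0x1 = 0x0
err:5 @ bit 4 → (0x98e3>>4)&0x1f = 0xe
state:4 @ bit 0 → (0x98e3>>0)&0xf = 0x3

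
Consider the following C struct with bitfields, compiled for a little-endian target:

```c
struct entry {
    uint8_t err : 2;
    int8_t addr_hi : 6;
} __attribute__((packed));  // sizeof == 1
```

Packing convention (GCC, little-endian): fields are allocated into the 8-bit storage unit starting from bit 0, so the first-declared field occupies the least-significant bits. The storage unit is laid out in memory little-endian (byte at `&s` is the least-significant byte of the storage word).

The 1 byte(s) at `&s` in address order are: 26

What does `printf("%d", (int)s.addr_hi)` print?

9

[0]=0x26 (little-endian) → word 0x26
err [0+:2] = (word>>0) & 0x3 = 2
addr_hi [2+:6] = (word>>2) & 0x3f = 9  ←
addr_hi signed 6b, MSB=0: value = 9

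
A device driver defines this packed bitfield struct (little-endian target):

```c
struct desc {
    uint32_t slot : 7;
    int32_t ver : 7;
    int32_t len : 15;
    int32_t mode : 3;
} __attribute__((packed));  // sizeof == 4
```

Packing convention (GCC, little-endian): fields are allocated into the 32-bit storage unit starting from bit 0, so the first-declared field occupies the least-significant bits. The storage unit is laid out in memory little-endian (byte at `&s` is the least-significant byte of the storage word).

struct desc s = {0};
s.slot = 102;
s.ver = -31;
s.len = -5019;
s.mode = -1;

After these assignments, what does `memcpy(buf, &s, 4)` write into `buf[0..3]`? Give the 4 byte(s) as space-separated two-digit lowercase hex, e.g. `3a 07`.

slot:7 = 102 → 0x66 << 0 → word 0x00000066
ver:7 = -31 → 0x61 << 7 → word 0x000030e6
len:15 = -5019 → 0x6c65 << 14 → word 0x1b1970e6
mode:3 = -1 → 0x7 << 29 → word 0xfb1970e6
word = 0xfb1970e6 → little-endian bytes:
  [0]=0xe6  [1]=0x70  [2]=0x19  [3]=0xfb

e6 70 19 fb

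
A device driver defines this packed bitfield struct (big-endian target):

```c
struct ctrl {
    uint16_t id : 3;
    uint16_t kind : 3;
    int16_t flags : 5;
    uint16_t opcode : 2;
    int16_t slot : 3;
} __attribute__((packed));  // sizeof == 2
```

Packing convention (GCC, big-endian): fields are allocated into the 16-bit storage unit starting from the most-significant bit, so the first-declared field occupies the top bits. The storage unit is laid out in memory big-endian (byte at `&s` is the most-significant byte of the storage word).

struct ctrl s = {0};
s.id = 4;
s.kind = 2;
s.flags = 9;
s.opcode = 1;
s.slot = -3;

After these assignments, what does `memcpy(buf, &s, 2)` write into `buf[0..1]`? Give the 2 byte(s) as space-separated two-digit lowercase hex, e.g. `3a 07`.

id:3 = 4 → 0x4 << 13 → word 0x8000
kind:3 = 2 → 0x2 << 10 → word 0x8800
flags:5 = 9 → 0x9 << 5 → word 0x8920
opcode:2 = 1 → 0x1 << 3 → word 0x8928
slot:3 = -3 → 0x5 << 0 → word 0x892d
word = 0x892d → big-endian bytes:
  [0]=0x89  [1]=0x2d

89 2d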